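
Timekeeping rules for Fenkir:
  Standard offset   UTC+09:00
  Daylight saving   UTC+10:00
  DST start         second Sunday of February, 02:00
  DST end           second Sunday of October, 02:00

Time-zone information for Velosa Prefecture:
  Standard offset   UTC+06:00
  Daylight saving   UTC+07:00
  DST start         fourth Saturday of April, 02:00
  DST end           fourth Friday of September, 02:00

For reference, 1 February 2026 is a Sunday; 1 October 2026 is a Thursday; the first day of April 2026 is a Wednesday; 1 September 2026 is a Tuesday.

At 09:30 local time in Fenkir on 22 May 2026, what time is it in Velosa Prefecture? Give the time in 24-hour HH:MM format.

06:30

1 February 2026 is a Sunday, so the first Sunday is February 1 and the second is February 8.
1 October 2026 is a Thursday, so the first Sunday is October 4 and the second is October 11.
Daylight saving runs 8 February – 11 October; 22 May 2026 is inside that window, so Fenkir is at UTC+10:00.
09:30 Fenkir − 10h = 23:30 UTC (rolling into the previous day, 21 May 2026).
1 April 2026 is a Wednesday, so the first Saturday is April 4 and the fourth is April 25.
1 September 2026 is a Tuesday, so the first Friday is September 4 and the fourth is September 25.
At the standard offset (UTC+06:00), 23:30 UTC + 6h = 05:30 Velosa Prefecture standard time (rolling into the next day, 22 May 2026).
The standard-time date in Velosa Prefecture, 22 May 2026, lies within the daylight-saving period (25 April – 25 September), so Velosa Prefecture is on daylight time, UTC+07:00.
23:30 UTC + 7h = 06:30 Velosa Prefecture (rolling into the next day, 22 May 2026).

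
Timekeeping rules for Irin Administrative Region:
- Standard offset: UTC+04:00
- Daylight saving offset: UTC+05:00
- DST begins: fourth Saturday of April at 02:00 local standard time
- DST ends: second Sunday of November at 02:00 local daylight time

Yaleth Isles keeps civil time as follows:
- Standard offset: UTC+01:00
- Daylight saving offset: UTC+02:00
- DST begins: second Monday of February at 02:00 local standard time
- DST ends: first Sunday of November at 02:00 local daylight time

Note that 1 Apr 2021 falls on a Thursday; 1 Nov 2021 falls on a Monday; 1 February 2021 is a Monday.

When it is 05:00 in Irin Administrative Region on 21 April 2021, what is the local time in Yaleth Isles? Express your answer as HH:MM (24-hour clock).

03:00

1 April 2021 is a Thursday, so the first Saturday is April 3 and the fourth is April 24.
1 November 2021 is a Monday, so the first Sunday is November 7 and the second is November 14.
Daylight saving runs 24 April – 14 November; 21 April 2021 is outside that window, so Irin Administrative Region is on standard time at UTC+04:00.
05:00 Irin Administrative Region − 4h = 01:00 UTC.
1 February 2021 is a Monday, so the first Monday is February 1 and the second is February 8.
1 November 2021 is a Monday, so the first Sunday is November 7.
At the standard offset (UTC+01:00), 01:00 UTC + 1h = 02:00 Yaleth Isles standard time.
The standard-time date in Yaleth Isles, 21 April 2021, lies within the daylight-saving period (8 February – 7 November), so Yaleth Isles is on daylight time, UTC+02:00.
01:00 UTC + 2h = 03:00 Yaleth Isles.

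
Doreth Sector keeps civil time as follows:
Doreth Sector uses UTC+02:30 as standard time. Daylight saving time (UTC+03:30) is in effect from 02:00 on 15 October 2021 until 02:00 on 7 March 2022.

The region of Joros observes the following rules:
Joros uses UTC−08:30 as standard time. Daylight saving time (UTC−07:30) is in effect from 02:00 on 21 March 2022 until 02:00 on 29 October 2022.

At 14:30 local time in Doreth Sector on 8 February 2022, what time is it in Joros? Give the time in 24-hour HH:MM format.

Daylight saving runs 15 October 2021 – 7 March 2022; 8 February 2022 is inside that window, so Doreth Sector is at UTC+03:30.
14:30 Doreth Sector − 3h30m = 11:00 UTC.
At the standard offset (UTC−08:30), 11:00 UTC − 8h30m = 02:30 Joros standard time.
The standard-time date in Joros, 8 February 2022, is outside the daylight-saving period (21 March – 29 October), so Joros is on standard time, UTC−08:30.
11:00 UTC − 8h30m = 02:30 Joros.

02:30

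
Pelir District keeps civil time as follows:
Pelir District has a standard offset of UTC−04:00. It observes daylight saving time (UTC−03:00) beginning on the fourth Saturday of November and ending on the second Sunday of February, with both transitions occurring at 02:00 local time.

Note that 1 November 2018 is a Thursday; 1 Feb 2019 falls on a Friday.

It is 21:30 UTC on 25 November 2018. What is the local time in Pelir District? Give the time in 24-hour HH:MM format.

1 November 2018 is a Thursday, so the first Saturday is November 3 and the fourth is November 24.
1 February 2019 is a Friday, so the first Sunday is February 3 and the second is February 10.
At the standard offset (UTC−04:00), 21:30 UTC − 4h = 17:30 Pelir District standard time.
The standard-time date in Pelir District, 25 November 2018, falls between 24 November 2018 and 10 February 2019, so daylight saving is in effect and Pelir District is at UTC−03:00.
21:30 UTC − 3h = 18:30 local.

18:30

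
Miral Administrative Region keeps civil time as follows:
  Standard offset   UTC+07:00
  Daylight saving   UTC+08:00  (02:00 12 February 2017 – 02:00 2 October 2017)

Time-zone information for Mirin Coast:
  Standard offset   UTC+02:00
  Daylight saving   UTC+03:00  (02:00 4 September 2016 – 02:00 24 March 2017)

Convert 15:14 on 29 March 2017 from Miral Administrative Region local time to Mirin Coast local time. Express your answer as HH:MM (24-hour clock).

Daylight saving runs 12 February – 2 October; 29 March 2017 is inside that window, so Miral Administrative Region is at UTC+08:00.
15:14 Miral Administrative Region − 8h = 07:14 UTC.
At the standard offset (UTC+02:00), 07:14 UTC + 2h = 09:14 Mirin Coast standard time.
Daylight saving runs 4 September 2016 – 24 March 2017; the standard-time date in Mirin Coast, 29 March 2017, is outside that window, so Mirin Coast is on standard time at UTC+02:00.
07:14 UTC + 2h = 09:14 Mirin Coast.

09:14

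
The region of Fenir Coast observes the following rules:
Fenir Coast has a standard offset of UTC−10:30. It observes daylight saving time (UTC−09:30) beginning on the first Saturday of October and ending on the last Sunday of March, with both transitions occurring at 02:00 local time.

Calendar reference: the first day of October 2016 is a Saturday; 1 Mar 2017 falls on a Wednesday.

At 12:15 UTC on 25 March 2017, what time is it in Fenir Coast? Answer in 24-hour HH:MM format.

1 October 2016 is a Saturday, so the first Saturday is October 1.
1 March 2017 is a Wednesday, so Sundays fall on 5, 12, 19, 26; the last is March 26.
At the standard offset (UTC−10:30), 12:15 UTC − 10h30m = 01:45 Fenir Coast standard time.
Daylight saving runs 1 October 2016 – 26 March 2017; the standard-time date in Fenir Coast, 25 March 2017, is inside that window, so Fenir Coast is at UTC−09:30.
12:15 UTC − 9h30m = 02:45 local.

02:45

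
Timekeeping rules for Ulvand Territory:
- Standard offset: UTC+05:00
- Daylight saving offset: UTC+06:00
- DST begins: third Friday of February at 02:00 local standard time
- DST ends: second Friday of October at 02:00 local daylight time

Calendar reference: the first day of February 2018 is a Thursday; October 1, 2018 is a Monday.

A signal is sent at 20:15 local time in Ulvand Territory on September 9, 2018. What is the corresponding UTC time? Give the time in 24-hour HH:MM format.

14:15

1 February 2018 is a Thursday, so the first Friday is February 2 and the third is February 16.
1 October 2018 is a Monday, so the first Friday is October 5 and the second is October 12.
Daylight saving runs 16 February – 12 October; September 9, 2018 is inside that window, so Ulvand Territory is at UTC+06:00.
20:15 local − 6h = 14:15 UTC.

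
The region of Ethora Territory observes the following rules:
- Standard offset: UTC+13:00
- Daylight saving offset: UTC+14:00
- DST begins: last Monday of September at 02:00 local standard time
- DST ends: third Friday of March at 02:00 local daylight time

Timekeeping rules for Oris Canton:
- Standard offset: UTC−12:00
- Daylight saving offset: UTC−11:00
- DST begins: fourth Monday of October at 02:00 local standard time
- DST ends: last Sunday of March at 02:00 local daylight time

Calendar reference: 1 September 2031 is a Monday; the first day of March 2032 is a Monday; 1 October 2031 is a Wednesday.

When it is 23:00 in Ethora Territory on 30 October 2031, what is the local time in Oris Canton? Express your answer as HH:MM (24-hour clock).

1 September 2031 is a Monday, so Mondays fall on 1, 8, 15, 22, 29; the last is September 29.
1 March 2032 is a Monday, so the first Friday is March 5 and the third is March 19.
30 October 2031 falls between 29 September 2031 and 19 March 2032, so daylight saving is in effect and Ethora Territory is at UTC+14:00.
23:00 Ethora Territory − 14h = 09:00 UTC.
1 October 2031 is a Wednesday, so the first Monday is October 6 and the fourth is October 27.
1 March 2032 is a Monday, so Sundays fall on 7, 14, 21, 28; the last is March 28.
At the standard offset (UTC−12:00), 09:00 UTC − 12h = 21:00 Oris Canton standard time (rolling into the previous day, 29 October 2031).
The standard-time date in Oris Canton, 29 October 2031, lies within the daylight-saving period (27 October 2031 – 28 March 2032), so Oris Canton is on daylight time, UTC−11:00.
09:00 UTC − 11h = 22:00 Oris Canton (rolling into the previous day, 29 October 2031).

22:00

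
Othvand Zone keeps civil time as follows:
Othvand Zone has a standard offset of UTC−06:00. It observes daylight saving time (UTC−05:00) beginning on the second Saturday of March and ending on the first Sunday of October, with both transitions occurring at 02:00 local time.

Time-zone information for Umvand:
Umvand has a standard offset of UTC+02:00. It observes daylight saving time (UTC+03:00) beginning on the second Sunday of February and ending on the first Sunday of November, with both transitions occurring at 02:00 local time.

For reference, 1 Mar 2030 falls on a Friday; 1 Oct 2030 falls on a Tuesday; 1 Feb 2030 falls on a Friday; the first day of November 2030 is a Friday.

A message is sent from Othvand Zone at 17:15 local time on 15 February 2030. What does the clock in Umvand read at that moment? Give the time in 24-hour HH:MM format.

02:15

1 March 2030 is a Friday, so the first Saturday is March 2 and the second is March 9.
1 October 2030 is a Tuesday, so the first Sunday is October 6.
15 February 2030 does not fall between 9 March and 6 October, so daylight saving is not in effect and Othvand Zone is at UTC−06:00.
17:15 Othvand Zone + 6h = 23:15 UTC.
1 February 2030 is a Friday, so the first Sunday is February 3 and the second is February 10.
1 November 2030 is a Friday, so the first Sunday is November 3.
At the standard offset (UTC+02:00), 23:15 UTC + 2h = 01:15 Umvand standard time (rolling into the next day, 16 February 2030).
The standard-time date in Umvand, 16 February 2030, lies within the daylight-saving period (10 February – 3 November), so Umvand is on daylight time, UTC+03:00.
23:15 UTC + 3h = 02:15 Umvand (rolling into the next day, 16 February 2030).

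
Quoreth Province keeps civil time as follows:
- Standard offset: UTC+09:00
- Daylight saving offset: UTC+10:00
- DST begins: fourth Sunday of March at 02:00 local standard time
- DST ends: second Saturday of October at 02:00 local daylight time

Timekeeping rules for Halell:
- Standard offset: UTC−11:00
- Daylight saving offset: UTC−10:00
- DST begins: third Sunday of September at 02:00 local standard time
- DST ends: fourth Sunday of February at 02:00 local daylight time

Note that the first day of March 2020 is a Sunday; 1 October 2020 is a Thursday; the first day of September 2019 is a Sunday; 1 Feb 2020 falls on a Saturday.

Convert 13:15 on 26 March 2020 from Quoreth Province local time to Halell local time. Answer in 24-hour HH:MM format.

1 March 2020 is a Sunday, so the first Sunday is March 1 and the fourth is March 22.
1 October 2020 is a Thursday, so the first Saturday is October 3 and the second is October 10.
26 March 2020 lies within the daylight-saving period (22 March – 10 October), so Quoreth Province is on daylight time, UTC+10:00.
13:15 Quoreth Province − 10h = 03:15 UTC.
1 September 2019 is a Sunday, so the first Sunday is September 1 and the third is September 15.
1 February 2020 is a Saturday, so the first Sunday is February 2 and the fourth is February 23.
At the standard offset (UTC−11:00), 03:15 UTC − 11h = 16:15 Halell standard time (rolling into the previous day, 25 March 2020).
Daylight saving runs 15 September 2019 – 23 February 2020; the standard-time date in Halell, 25 March 2020, is outside that window, so Halell is on standard time at UTC−11:00.
03:15 UTC − 11h = 16:15 Halell (rolling into the previous day, 25 March 2020).

16:15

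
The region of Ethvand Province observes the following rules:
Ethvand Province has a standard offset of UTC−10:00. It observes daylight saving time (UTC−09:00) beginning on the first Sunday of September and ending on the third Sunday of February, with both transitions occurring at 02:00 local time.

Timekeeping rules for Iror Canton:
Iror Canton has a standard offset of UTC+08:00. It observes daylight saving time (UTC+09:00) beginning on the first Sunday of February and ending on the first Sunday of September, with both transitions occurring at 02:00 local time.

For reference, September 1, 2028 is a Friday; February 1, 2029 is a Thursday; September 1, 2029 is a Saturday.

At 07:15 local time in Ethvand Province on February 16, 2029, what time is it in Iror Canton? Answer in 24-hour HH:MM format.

1 September 2028 is a Friday, so the first Sunday is September 3.
1 February 2029 is a Thursday, so the first Sunday is February 4 and the third is February 18.
February 16, 2029 falls between 3 September 2028 and 18 February 2029, so daylight saving is in effect and Ethvand Province is at UTC−09:00.
07:15 Ethvand Province + 9h = 16:15 UTC.
1 February 2029 is a Thursday, so the first Sunday is February 4.
1 September 2029 is a Saturday, so the first Sunday is September 2.
At the standard offset (UTC+08:00), 16:15 UTC + 8h = 00:15 Iror Canton standard time (rolling into the next day, 17 February 2029).
The standard-time date in Iror Canton, February 17, 2029, falls between 4 February and 2 September, so daylight saving is in effect and Iror Canton is at UTC+09:00.
16:15 UTC + 9h = 01:15 Iror Canton (rolling into the next day, 17 February 2029).

01:15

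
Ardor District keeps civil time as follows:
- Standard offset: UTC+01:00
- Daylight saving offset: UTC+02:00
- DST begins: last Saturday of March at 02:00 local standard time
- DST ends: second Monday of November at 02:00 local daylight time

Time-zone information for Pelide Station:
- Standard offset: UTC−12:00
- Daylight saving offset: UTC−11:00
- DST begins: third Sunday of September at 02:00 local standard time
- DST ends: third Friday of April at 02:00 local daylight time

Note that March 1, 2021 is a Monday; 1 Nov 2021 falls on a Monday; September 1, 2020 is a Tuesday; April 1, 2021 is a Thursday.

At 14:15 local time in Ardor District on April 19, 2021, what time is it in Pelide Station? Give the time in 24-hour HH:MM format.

00:15

1 March 2021 is a Monday, so Saturdays fall on 6, 13, 20, 27; the last is March 27.
1 November 2021 is a Monday, so the first Monday is November 1 and the second is November 8.
April 19, 2021 lies within the daylight-saving period (27 March – 8 November), so Ardor District is on daylight time, UTC+02:00.
14:15 Ardor District − 2h = 12:15 UTC.
1 September 2020 is a Tuesday, so the first Sunday is September 6 and the third is September 20.
1 April 2021 is a Thursday, so the first Friday is April 2 and the third is April 16.
At the standard offset (UTC−12:00), 12:15 UTC − 12h = 00:15 Pelide Station standard time.
Daylight saving runs 20 September 2020 – 16 April 2021; the standard-time date in Pelide Station, April 19, 2021, is outside that window, so Pelide Station is on standard time at UTC−12:00.
12:15 UTC − 12h = 00:15 Pelide Station.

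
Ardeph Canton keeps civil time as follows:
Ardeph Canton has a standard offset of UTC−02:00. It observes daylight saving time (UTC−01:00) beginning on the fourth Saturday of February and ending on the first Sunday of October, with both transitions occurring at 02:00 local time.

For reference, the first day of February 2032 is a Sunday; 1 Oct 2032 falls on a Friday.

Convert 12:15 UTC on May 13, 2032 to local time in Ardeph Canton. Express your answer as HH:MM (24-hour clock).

11:15

1 February 2032 is a Sunday, so the first Saturday is February 7 and the fourth is February 28.
1 October 2032 is a Friday, so the first Sunday is October 3.
At the standard offset (UTC−02:00), 12:15 UTC − 2h = 10:15 Ardeph Canton standard time.
The standard-time date in Ardeph Canton, May 13, 2032, lies within the daylight-saving period (28 February – 3 October), so Ardeph Canton is on daylight time, UTC−01:00.
12:15 UTC − 1h = 11:15 local.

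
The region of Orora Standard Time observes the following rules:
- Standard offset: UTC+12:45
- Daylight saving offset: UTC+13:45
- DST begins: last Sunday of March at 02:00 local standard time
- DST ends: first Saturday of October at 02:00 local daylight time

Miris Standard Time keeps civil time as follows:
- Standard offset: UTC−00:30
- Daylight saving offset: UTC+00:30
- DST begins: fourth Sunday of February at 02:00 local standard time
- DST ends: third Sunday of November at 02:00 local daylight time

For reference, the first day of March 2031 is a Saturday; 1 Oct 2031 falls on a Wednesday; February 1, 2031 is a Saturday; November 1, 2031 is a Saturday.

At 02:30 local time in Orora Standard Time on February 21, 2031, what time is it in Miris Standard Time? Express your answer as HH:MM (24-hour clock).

13:15

1 March 2031 is a Saturday, so Sundays fall on 2, 9, 16, 23, 30; the last is March 30.
1 October 2031 is a Wednesday, so the first Saturday is October 4.
February 21, 2031 is outside the daylight-saving period (30 March – 4 October), so Orora Standard Time is on standard time, UTC+12:45.
02:30 Orora Standard Time − 12h45m = 13:45 UTC (rolling into the previous day, 20 February 2031).
1 February 2031 is a Saturday, so the first Sunday is February 2 and the fourth is February 23.
1 November 2031 is a Saturday, so the first Sunday is November 2 and the third is November 16.
At the standard offset (UTC−00:30), 13:45 UTC − 0h30m = 13:15 Miris Standard Time standard time.
Daylight saving runs 23 February – 16 November; the standard-time date in Miris Standard Time, February 20, 2031, is outside that window, so Miris Standard Time is on standard time at UTC−00:30.
13:45 UTC − 0h30m = 13:15 Miris Standard Time.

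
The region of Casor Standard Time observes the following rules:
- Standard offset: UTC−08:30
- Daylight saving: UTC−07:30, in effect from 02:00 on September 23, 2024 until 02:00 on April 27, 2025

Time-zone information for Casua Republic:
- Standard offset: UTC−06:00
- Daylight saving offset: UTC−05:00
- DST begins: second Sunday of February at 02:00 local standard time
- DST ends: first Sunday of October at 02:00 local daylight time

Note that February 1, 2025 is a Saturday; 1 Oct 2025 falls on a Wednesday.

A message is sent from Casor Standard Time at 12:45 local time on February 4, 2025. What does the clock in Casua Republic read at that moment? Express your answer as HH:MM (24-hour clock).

Daylight saving runs 23 September 2024 – 27 April 2025; February 4, 2025 is inside that window, so Casor Standard Time is at UTC−07:30.
12:45 Casor Standard Time + 7h30m = 20:15 UTC.
1 February 2025 is a Saturday, so the first Sunday is February 2 and the second is February 9.
1 October 2025 is a Wednesday, so the first Sunday is October 5.
At the standard offset (UTC−06:00), 20:15 UTC − 6h = 14:15 Casua Republic standard time.
Daylight saving runs 9 February – 5 October; the standard-time date in Casua Republic, February 4, 2025, is outside that window, so Casua Republic is on standard time at UTC−06:00.
20:15 UTC − 6h = 14:15 Casua Republic.

14:15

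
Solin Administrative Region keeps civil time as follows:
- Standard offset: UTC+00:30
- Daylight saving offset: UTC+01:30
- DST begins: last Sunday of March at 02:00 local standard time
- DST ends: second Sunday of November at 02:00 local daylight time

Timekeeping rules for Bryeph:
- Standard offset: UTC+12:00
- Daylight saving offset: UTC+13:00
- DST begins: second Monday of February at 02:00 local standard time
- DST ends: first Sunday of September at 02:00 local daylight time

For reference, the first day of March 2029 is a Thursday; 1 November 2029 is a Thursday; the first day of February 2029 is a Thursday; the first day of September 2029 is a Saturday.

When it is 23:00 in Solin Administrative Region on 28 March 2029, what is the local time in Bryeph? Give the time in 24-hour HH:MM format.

1 March 2029 is a Thursday, so Sundays fall on 4, 11, 18, 25; the last is March 25.
1 November 2029 is a Thursday, so the first Sunday is November 4 and the second is November 11.
28 March 2029 lies within the daylight-saving period (25 March – 11 November), so Solin Administrative Region is on daylight time, UTC+01:30.
23:00 Solin Administrative Region − 1h30m = 21:30 UTC.
1 February 2029 is a Thursday, so the first Monday is February 5 and the second is February 12.
1 September 2029 is a Saturday, so the first Sunday is September 2.
At the standard offset (UTC+12:00), 21:30 UTC + 12h = 09:30 Bryeph standard time (rolling into the next day, 29 March 2029).
Daylight saving runs 12 February – 2 September; the standard-time date in Bryeph, 29 March 2029, is inside that window, so Bryeph is at UTC+13:00.
21:30 UTC + 13h = 10:30 Bryeph (rolling into the next day, 29 March 2029).

10:30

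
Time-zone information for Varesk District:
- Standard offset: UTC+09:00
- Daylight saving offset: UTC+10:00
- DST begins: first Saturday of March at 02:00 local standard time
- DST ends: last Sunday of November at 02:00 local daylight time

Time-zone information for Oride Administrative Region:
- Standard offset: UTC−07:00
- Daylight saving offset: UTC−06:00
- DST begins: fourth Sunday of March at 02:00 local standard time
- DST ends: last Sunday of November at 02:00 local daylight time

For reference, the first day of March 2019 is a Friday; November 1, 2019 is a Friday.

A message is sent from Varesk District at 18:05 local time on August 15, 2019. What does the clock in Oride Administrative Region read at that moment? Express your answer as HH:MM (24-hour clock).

1 March 2019 is a Friday, so the first Saturday is March 2.
1 November 2019 is a Friday, so Sundays fall on 3, 10, 17, 24; the last is November 24.
August 15, 2019 lies within the daylight-saving period (2 March – 24 November), so Varesk District is on daylight time, UTC+10:00.
18:05 Varesk District − 10h = 08:05 UTC.
1 March 2019 is a Friday, so the first Sunday is March 3 and the fourth is March 24.
1 November 2019 is a Friday, so Sundays fall on 3, 10, 17, 24; the last is November 24.
At the standard offset (UTC−07:00), 08:05 UTC − 7h = 01:05 Oride Administrative Region standard time.
The standard-time date in Oride Administrative Region, August 15, 2019, lies within the daylight-saving period (24 March – 24 November), so Oride Administrative Region is on daylight time, UTC−06:00.
08:05 UTC − 6h = 02:05 Oride Administrative Region.

02:05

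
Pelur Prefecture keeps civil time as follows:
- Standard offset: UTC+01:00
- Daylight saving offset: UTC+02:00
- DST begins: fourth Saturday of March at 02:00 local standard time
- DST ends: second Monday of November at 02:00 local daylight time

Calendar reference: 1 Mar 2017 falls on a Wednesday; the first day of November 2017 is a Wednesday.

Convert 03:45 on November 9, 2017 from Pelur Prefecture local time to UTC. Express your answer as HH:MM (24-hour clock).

1 March 2017 is a Wednesday, so the first Saturday is March 4 and the fourth is March 25.
1 November 2017 is a Wednesday, so the first Monday is November 6 and the second is November 13.
November 9, 2017 lies within the daylight-saving period (25 March – 13 November), so Pelur Prefecture is on daylight time, UTC+02:00.
03:45 local − 2h = 01:45 UTC.

01:45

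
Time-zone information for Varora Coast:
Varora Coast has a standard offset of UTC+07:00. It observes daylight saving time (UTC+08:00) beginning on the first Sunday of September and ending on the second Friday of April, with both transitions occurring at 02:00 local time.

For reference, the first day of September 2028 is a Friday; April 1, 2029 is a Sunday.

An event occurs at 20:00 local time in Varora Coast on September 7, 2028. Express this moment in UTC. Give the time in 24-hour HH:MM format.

1 September 2028 is a Friday, so the first Sunday is September 3.
1 April 2029 is a Sunday, so the first Friday is April 6 and the second is April 13.
Daylight saving runs 3 September 2028 – 13 April 2029; September 7, 2028 is inside that window, so Varora Coast is at UTC+08:00.
20:00 local − 8h = 12:00 UTC.

12:00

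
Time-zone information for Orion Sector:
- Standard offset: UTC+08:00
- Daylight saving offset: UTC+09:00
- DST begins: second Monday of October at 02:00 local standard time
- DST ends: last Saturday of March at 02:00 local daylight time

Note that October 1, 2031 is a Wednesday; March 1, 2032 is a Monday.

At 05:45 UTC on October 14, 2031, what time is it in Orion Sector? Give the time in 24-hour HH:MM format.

14:45

1 October 2031 is a Wednesday, so the first Monday is October 6 and the second is October 13.
1 March 2032 is a Monday, so Saturdays fall on 6, 13, 20, 27; the last is March 27.
At the standard offset (UTC+08:00), 05:45 UTC + 8h = 13:45 Orion Sector standard time.
Daylight saving runs 13 October 2031 – 27 March 2032; the standard-time date in Orion Sector, October 14, 2031, is inside that window, so Orion Sector is at UTC+09:00.
05:45 UTC + 9h = 14:45 local.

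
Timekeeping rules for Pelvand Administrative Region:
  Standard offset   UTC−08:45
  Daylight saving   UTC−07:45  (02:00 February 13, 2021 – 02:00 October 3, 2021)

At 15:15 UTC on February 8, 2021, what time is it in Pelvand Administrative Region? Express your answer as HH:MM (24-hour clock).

At the standard offset (UTC−08:45), 15:15 UTC − 8h45m = 06:30 Pelvand Administrative Region standard time.
Daylight saving runs 13 February – 3 October; the standard-time date in Pelvand Administrative Region, February 8, 2021, is outside that window, so Pelvand Administrative Region is on standard time at UTC−08:45.
15:15 UTC − 8h45m = 06:30 local.

06:30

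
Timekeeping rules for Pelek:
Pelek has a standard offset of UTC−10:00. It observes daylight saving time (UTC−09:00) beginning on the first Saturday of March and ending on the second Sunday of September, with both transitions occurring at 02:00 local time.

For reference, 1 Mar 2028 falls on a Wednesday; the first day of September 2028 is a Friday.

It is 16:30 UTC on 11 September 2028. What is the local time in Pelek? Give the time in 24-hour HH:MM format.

06:30

1 March 2028 is a Wednesday, so the first Saturday is March 4.
1 September 2028 is a Friday, so the first Sunday is September 3 and the second is September 10.
At the standard offset (UTC−10:00), 16:30 UTC − 10h = 06:30 Pelek standard time.
The standard-time date in Pelek, 11 September 2028, is outside the daylight-saving period (4 March – 10 September), so Pelek is on standard time, UTC−10:00.
16:30 UTC − 10h = 06:30 local.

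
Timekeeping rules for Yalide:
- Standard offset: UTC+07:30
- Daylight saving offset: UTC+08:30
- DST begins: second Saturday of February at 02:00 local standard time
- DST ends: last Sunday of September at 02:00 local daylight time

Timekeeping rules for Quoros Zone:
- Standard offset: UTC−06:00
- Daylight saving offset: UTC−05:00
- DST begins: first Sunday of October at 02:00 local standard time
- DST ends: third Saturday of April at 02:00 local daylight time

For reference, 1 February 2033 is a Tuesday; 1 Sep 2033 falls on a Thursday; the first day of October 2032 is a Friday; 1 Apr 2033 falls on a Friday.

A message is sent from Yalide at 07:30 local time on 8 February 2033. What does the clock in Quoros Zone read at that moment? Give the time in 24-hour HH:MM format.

19:00

1 February 2033 is a Tuesday, so the first Saturday is February 5 and the second is February 12.
1 September 2033 is a Thursday, so Sundays fall on 4, 11, 18, 25; the last is September 25.
8 February 2033 does not fall between 12 February and 25 September, so daylight saving is not in effect and Yalide is at UTC+07:30.
07:30 Yalide − 7h30m = 00:00 UTC.
1 October 2032 is a Friday, so the first Sunday is October 3.
1 April 2033 is a Friday, so the first Saturday is April 2 and the third is April 16.
At the standard offset (UTC−06:00), 00:00 UTC − 6h = 18:00 Quoros Zone standard time (rolling into the previous day, 7 February 2033).
Daylight saving runs 3 October 2032 – 16 April 2033; the standard-time date in Quoros Zone, 7 February 2033, is inside that window, so Quoros Zone is at UTC−05:00.
00:00 UTC − 5h = 19:00 Quoros Zone (rolling into the previous day, 7 February 2033).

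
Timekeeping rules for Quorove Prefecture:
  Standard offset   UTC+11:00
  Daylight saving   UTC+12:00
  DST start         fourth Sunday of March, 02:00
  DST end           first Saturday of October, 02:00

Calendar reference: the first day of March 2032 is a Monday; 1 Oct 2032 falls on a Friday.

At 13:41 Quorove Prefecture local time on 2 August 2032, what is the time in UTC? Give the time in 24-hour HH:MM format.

1 March 2032 is a Monday, so the first Sunday is March 7 and the fourth is March 28.
1 October 2032 is a Friday, so the first Saturday is October 2.
Daylight saving runs 28 March – 2 October; 2 August 2032 is inside that window, so Quorove Prefecture is at UTC+12:00.
13:41 local − 12h = 01:41 UTC.

01:41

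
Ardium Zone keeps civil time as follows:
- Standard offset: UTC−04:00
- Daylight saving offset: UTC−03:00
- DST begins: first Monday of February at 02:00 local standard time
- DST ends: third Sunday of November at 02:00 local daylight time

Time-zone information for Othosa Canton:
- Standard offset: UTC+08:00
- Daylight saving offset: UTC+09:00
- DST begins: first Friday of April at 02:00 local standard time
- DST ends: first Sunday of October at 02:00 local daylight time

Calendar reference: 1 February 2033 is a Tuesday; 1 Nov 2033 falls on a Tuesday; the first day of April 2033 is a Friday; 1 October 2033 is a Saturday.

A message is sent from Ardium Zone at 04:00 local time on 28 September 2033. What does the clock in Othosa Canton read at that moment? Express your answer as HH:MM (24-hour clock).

1 February 2033 is a Tuesday, so the first Monday is February 7.
1 November 2033 is a Tuesday, so the first Sunday is November 6 and the third is November 20.
Daylight saving runs 7 February – 20 November; 28 September 2033 is inside that window, so Ardium Zone is at UTC−03:00.
04:00 Ardium Zone + 3h = 07:00 UTC.
1 April 2033 is a Friday, so the first Friday is April 1.
1 October 2033 is a Saturday, so the first Sunday is October 2.
At the standard offset (UTC+08:00), 07:00 UTC + 8h = 15:00 Othosa Canton standard time.
The standard-time date in Othosa Canton, 28 September 2033, lies within the daylight-saving period (1 April – 2 October), so Othosa Canton is on daylight time, UTC+09:00.
07:00 UTC + 9h = 16:00 Othosa Canton.

16:00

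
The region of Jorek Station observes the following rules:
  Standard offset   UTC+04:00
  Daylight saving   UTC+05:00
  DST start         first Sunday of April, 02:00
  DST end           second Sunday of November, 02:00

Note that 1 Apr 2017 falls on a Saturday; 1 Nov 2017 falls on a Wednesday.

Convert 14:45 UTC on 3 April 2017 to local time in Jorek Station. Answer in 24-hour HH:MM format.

19:45

1 April 2017 is a Saturday, so the first Sunday is April 2.
1 November 2017 is a Wednesday, so the first Sunday is November 5 and the second is November 12.
At the standard offset (UTC+04:00), 14:45 UTC + 4h = 18:45 Jorek Station standard time.
Daylight saving runs 2 April – 12 November; the standard-time date in Jorek Station, 3 April 2017, is inside that window, so Jorek Station is at UTC+05:00.
14:45 UTC + 5h = 19:45 local.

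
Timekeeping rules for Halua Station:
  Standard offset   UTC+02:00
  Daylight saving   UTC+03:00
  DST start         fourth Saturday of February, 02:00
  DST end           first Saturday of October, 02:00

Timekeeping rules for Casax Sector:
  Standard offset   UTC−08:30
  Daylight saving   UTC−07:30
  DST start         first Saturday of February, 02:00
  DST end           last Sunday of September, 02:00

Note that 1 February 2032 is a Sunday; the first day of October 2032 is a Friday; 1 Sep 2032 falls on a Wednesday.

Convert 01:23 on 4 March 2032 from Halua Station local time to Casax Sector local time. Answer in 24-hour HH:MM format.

14:53

1 February 2032 is a Sunday, so the first Saturday is February 7 and the fourth is February 28.
1 October 2032 is a Friday, so the first Saturday is October 2.
4 March 2032 lies within the daylight-saving period (28 February – 2 October), so Halua Station is on daylight time, UTC+03:00.
01:23 Halua Station − 3h = 22:23 UTC (rolling into the previous day, 3 March 2032).
1 February 2032 is a Sunday, so the first Saturday is February 7.
1 September 2032 is a Wednesday, so Sundays fall on 5, 12, 19, 26; the last is September 26.
At the standard offset (UTC−08:30), 22:23 UTC − 8h30m = 13:53 Casax Sector standard time.
The standard-time date in Casax Sector, 3 March 2032, lies within the daylight-saving period (7 February – 26 September), so Casax Sector is on daylight time, UTC−07:30.
22:23 UTC − 7h30m = 14:53 Casax Sector.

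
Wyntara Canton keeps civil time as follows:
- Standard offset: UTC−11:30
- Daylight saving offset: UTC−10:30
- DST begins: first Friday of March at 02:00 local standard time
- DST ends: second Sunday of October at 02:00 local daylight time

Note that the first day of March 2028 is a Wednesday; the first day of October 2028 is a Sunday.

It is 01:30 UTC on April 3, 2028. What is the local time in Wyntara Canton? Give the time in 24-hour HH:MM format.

15:00

1 March 2028 is a Wednesday, so the first Friday is March 3.
1 October 2028 is a Sunday, so the first Sunday is October 1 and the second is October 8.
At the standard offset (UTC−11:30), 01:30 UTC − 11h30m = 14:00 Wyntara Canton standard time (rolling into the previous day, 2 April 2028).
Daylight saving runs 3 March – 8 October; the standard-time date in Wyntara Canton, April 2, 2028, is inside that window, so Wyntara Canton is at UTC−10:30.
01:30 UTC − 10h30m = 15:00 local (rolling into the previous day, 2 April 2028).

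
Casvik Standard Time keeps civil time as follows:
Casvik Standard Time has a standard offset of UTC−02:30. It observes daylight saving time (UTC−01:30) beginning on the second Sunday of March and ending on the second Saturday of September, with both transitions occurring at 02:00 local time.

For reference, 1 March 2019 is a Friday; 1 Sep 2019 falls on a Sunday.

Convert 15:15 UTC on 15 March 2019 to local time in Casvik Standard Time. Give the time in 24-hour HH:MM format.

13:45

1 March 2019 is a Friday, so the first Sunday is March 3 and the second is March 10.
1 September 2019 is a Sunday, so the first Saturday is September 7 and the second is September 14.
At the standard offset (UTC−02:30), 15:15 UTC − 2h30m = 12:45 Casvik Standard Time standard time.
The standard-time date in Casvik Standard Time, 15 March 2019, falls between 10 March and 14 September, so daylight saving is in effect and Casvik Standard Time is at UTC−01:30.
15:15 UTC − 1h30m = 13:45 local.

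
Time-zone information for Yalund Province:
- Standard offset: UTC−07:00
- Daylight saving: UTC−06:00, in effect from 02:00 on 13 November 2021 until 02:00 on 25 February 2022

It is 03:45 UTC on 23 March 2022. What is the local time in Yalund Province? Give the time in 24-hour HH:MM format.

20:45

At the standard offset (UTC−07:00), 03:45 UTC − 7h = 20:45 Yalund Province standard time (rolling into the previous day, 22 March 2022).
The standard-time date in Yalund Province, 22 March 2022, is outside the daylight-saving period (13 November 2021 – 25 February 2022), so Yalund Province is on standard time, UTC−07:00.
03:45 UTC − 7h = 20:45 local (rolling into the previous day, 22 March 2022).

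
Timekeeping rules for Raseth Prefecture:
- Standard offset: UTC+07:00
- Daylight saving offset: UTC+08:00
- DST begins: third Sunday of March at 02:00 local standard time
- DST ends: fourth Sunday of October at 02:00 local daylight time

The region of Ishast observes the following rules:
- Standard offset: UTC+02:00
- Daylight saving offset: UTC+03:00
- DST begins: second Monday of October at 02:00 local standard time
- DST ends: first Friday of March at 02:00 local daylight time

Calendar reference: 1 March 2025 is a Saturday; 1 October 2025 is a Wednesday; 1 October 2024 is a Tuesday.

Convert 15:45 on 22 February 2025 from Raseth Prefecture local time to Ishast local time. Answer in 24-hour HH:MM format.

1 March 2025 is a Saturday, so the first Sunday is March 2 and the third is March 16.
1 October 2025 is a Wednesday, so the first Sunday is October 5 and the fourth is October 26.
Daylight saving runs 16 March – 26 October; 22 February 2025 is outside that window, so Raseth Prefecture is on standard time at UTC+07:00.
15:45 Raseth Prefecture − 7h = 08:45 UTC.
1 October 2024 is a Tuesday, so the first Monday is October 7 and the second is October 14.
1 March 2025 is a Saturday, so the first Friday is March 7.
At the standard offset (UTC+02:00), 08:45 UTC + 2h = 10:45 Ishast standard time.
The standard-time date in Ishast, 22 February 2025, falls between 14 October 2024 and 7 March 2025, so daylight saving is in effect and Ishast is at UTC+03:00.
08:45 UTC + 3h = 11:45 Ishast.

11:45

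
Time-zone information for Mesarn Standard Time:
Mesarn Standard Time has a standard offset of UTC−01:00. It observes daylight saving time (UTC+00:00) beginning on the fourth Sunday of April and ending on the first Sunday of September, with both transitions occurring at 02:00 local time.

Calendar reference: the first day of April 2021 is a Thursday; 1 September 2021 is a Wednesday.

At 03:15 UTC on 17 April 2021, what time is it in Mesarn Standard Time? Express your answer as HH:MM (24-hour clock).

1 April 2021 is a Thursday, so the first Sunday is April 4 and the fourth is April 25.
1 September 2021 is a Wednesday, so the first Sunday is September 5.
At the standard offset (UTC−01:00), 03:15 UTC − 1h = 02:15 Mesarn Standard Time standard time.
The standard-time date in Mesarn Standard Time, 17 April 2021, is outside the daylight-saving period (25 April – 5 September), so Mesarn Standard Time is on standard time, UTC−01:00.
03:15 UTC − 1h = 02:15 local.

02:15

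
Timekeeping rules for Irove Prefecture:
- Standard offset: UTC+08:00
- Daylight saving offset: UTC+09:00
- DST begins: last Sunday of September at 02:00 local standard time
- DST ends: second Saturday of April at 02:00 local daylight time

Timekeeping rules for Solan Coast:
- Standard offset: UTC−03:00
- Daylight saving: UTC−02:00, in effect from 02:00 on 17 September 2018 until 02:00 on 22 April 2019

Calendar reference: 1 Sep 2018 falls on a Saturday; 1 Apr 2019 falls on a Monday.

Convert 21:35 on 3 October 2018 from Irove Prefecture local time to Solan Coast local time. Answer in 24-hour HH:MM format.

1 September 2018 is a Saturday, so Sundays fall on 2, 9, 16, 23, 30; the last is September 30.
1 April 2019 is a Monday, so the first Saturday is April 6 and the second is April 13.
3 October 2018 falls between 30 September 2018 and 13 April 2019, so daylight saving is in effect and Irove Prefecture is at UTC+09:00.
21:35 Irove Prefecture − 9h = 12:35 UTC.
At the standard offset (UTC−03:00), 12:35 UTC − 3h = 09:35 Solan Coast standard time.
Daylight saving runs 17 September 2018 – 22 April 2019; the standard-time date in Solan Coast, 3 October 2018, is inside that window, so Solan Coast is at UTC−02:00.
12:35 UTC − 2h = 10:35 Solan Coast.

10:35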